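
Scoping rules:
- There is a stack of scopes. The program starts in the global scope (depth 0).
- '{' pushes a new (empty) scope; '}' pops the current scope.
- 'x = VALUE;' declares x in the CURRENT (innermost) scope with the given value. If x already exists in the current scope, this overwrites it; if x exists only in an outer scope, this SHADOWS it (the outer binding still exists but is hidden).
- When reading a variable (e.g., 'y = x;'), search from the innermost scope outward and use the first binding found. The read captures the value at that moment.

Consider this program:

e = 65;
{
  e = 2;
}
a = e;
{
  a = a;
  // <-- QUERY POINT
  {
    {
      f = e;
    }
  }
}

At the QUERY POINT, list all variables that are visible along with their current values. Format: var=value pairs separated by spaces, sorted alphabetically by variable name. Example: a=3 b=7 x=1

Answer: a=65 e=65

Derivation:
Step 1: declare e=65 at depth 0
Step 2: enter scope (depth=1)
Step 3: declare e=2 at depth 1
Step 4: exit scope (depth=0)
Step 5: declare a=(read e)=65 at depth 0
Step 6: enter scope (depth=1)
Step 7: declare a=(read a)=65 at depth 1
Visible at query point: a=65 e=65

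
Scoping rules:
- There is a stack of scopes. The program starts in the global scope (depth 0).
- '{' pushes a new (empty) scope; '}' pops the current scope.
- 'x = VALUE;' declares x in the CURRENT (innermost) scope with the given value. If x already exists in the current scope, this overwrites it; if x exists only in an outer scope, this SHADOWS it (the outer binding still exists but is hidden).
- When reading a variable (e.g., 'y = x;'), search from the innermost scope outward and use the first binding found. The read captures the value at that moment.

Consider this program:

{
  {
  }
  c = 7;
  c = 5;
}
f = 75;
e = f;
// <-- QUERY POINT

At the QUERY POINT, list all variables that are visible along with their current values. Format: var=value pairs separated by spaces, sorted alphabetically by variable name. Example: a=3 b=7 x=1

Answer: e=75 f=75

Derivation:
Step 1: enter scope (depth=1)
Step 2: enter scope (depth=2)
Step 3: exit scope (depth=1)
Step 4: declare c=7 at depth 1
Step 5: declare c=5 at depth 1
Step 6: exit scope (depth=0)
Step 7: declare f=75 at depth 0
Step 8: declare e=(read f)=75 at depth 0
Visible at query point: e=75 f=75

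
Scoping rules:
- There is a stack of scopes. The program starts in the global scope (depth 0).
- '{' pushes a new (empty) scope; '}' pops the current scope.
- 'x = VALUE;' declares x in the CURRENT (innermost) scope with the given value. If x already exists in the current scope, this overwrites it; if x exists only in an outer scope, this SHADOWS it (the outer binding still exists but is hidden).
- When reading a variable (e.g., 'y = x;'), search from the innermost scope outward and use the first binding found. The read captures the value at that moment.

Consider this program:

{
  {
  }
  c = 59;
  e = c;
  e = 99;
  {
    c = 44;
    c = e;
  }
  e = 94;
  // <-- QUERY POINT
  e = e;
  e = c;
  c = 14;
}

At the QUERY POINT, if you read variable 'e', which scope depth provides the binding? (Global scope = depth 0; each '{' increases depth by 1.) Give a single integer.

Answer: 1

Derivation:
Step 1: enter scope (depth=1)
Step 2: enter scope (depth=2)
Step 3: exit scope (depth=1)
Step 4: declare c=59 at depth 1
Step 5: declare e=(read c)=59 at depth 1
Step 6: declare e=99 at depth 1
Step 7: enter scope (depth=2)
Step 8: declare c=44 at depth 2
Step 9: declare c=(read e)=99 at depth 2
Step 10: exit scope (depth=1)
Step 11: declare e=94 at depth 1
Visible at query point: c=59 e=94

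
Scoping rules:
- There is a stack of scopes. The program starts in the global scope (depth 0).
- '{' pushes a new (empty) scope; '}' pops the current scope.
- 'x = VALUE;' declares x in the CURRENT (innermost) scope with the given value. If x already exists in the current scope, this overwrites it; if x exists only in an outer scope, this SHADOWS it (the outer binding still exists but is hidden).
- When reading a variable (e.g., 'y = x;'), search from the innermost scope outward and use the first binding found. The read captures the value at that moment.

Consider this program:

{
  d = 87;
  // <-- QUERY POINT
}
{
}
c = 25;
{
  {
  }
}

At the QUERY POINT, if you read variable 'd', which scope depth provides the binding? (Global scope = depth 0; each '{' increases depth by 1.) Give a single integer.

Answer: 1

Derivation:
Step 1: enter scope (depth=1)
Step 2: declare d=87 at depth 1
Visible at query point: d=87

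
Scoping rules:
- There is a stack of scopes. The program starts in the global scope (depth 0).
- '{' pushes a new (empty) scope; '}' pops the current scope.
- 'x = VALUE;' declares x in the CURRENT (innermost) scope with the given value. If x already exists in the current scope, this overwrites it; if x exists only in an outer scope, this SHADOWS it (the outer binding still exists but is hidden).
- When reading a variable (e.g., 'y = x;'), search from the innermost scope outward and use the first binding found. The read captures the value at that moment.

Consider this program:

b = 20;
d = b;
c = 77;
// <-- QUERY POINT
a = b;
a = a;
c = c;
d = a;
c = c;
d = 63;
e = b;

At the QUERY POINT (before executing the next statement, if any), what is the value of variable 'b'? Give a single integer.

Step 1: declare b=20 at depth 0
Step 2: declare d=(read b)=20 at depth 0
Step 3: declare c=77 at depth 0
Visible at query point: b=20 c=77 d=20

Answer: 20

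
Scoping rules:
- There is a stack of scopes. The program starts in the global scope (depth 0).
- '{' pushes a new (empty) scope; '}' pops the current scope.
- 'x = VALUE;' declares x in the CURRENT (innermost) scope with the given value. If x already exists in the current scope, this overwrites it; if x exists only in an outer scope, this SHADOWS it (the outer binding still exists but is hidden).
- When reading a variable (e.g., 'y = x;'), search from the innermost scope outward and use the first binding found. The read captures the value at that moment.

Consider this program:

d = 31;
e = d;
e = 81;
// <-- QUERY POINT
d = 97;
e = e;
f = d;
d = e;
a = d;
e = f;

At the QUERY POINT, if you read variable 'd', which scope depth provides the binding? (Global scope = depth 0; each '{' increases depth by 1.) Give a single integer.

Answer: 0

Derivation:
Step 1: declare d=31 at depth 0
Step 2: declare e=(read d)=31 at depth 0
Step 3: declare e=81 at depth 0
Visible at query point: d=31 e=81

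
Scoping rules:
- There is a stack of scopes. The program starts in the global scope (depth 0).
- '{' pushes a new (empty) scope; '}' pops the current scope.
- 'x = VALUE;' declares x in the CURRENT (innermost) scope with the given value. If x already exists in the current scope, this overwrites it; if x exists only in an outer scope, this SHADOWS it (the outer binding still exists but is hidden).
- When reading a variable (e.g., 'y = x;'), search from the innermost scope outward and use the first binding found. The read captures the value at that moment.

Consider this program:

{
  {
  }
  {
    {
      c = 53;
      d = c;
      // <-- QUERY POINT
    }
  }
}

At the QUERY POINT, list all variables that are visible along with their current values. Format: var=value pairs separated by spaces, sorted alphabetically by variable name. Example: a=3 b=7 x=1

Answer: c=53 d=53

Derivation:
Step 1: enter scope (depth=1)
Step 2: enter scope (depth=2)
Step 3: exit scope (depth=1)
Step 4: enter scope (depth=2)
Step 5: enter scope (depth=3)
Step 6: declare c=53 at depth 3
Step 7: declare d=(read c)=53 at depth 3
Visible at query point: c=53 d=53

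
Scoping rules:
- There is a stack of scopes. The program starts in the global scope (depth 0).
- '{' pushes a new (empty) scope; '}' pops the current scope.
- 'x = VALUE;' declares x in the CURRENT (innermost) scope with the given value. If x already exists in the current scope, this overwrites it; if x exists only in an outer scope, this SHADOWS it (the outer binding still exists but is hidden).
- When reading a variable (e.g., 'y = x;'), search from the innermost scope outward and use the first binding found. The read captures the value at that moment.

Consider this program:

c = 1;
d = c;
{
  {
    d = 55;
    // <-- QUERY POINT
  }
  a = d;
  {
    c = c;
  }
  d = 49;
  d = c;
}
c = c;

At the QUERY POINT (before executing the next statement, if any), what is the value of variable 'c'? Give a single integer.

Answer: 1

Derivation:
Step 1: declare c=1 at depth 0
Step 2: declare d=(read c)=1 at depth 0
Step 3: enter scope (depth=1)
Step 4: enter scope (depth=2)
Step 5: declare d=55 at depth 2
Visible at query point: c=1 d=55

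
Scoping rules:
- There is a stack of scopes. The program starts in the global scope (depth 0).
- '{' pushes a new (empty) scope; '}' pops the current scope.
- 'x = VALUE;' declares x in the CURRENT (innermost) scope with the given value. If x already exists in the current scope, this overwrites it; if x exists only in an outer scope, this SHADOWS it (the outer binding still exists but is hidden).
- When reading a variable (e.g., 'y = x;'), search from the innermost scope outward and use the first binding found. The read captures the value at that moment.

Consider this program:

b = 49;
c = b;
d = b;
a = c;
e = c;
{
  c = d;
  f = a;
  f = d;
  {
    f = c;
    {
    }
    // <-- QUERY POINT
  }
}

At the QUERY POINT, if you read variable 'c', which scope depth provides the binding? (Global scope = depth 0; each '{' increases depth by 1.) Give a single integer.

Answer: 1

Derivation:
Step 1: declare b=49 at depth 0
Step 2: declare c=(read b)=49 at depth 0
Step 3: declare d=(read b)=49 at depth 0
Step 4: declare a=(read c)=49 at depth 0
Step 5: declare e=(read c)=49 at depth 0
Step 6: enter scope (depth=1)
Step 7: declare c=(read d)=49 at depth 1
Step 8: declare f=(read a)=49 at depth 1
Step 9: declare f=(read d)=49 at depth 1
Step 10: enter scope (depth=2)
Step 11: declare f=(read c)=49 at depth 2
Step 12: enter scope (depth=3)
Step 13: exit scope (depth=2)
Visible at query point: a=49 b=49 c=49 d=49 e=49 f=49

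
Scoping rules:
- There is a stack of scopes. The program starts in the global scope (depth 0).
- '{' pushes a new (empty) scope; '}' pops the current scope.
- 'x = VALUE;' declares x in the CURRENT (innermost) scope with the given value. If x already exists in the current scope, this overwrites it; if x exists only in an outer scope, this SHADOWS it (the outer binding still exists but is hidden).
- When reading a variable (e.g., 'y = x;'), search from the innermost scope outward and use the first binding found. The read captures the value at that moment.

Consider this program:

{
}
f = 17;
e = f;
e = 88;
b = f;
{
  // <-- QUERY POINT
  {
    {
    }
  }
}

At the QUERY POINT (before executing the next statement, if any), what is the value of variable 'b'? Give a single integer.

Answer: 17

Derivation:
Step 1: enter scope (depth=1)
Step 2: exit scope (depth=0)
Step 3: declare f=17 at depth 0
Step 4: declare e=(read f)=17 at depth 0
Step 5: declare e=88 at depth 0
Step 6: declare b=(read f)=17 at depth 0
Step 7: enter scope (depth=1)
Visible at query point: b=17 e=88 f=17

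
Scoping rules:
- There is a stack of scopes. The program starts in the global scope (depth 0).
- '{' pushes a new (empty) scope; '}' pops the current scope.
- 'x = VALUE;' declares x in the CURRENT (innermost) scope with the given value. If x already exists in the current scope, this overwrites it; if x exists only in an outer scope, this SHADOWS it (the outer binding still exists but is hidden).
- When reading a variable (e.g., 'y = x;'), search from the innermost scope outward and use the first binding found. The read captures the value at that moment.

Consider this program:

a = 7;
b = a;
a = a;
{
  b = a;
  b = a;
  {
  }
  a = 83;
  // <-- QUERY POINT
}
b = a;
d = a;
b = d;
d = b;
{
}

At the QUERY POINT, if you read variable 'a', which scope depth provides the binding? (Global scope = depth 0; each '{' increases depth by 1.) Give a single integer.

Step 1: declare a=7 at depth 0
Step 2: declare b=(read a)=7 at depth 0
Step 3: declare a=(read a)=7 at depth 0
Step 4: enter scope (depth=1)
Step 5: declare b=(read a)=7 at depth 1
Step 6: declare b=(read a)=7 at depth 1
Step 7: enter scope (depth=2)
Step 8: exit scope (depth=1)
Step 9: declare a=83 at depth 1
Visible at query point: a=83 b=7

Answer: 1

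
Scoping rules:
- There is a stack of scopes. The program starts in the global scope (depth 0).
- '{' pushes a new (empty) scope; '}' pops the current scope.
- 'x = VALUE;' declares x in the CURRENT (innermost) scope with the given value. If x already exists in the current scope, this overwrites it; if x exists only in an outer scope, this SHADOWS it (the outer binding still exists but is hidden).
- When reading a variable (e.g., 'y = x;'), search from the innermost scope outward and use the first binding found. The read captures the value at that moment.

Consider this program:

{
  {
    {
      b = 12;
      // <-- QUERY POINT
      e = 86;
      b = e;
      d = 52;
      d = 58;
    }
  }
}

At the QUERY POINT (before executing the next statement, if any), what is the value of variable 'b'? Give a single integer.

Answer: 12

Derivation:
Step 1: enter scope (depth=1)
Step 2: enter scope (depth=2)
Step 3: enter scope (depth=3)
Step 4: declare b=12 at depth 3
Visible at query point: b=12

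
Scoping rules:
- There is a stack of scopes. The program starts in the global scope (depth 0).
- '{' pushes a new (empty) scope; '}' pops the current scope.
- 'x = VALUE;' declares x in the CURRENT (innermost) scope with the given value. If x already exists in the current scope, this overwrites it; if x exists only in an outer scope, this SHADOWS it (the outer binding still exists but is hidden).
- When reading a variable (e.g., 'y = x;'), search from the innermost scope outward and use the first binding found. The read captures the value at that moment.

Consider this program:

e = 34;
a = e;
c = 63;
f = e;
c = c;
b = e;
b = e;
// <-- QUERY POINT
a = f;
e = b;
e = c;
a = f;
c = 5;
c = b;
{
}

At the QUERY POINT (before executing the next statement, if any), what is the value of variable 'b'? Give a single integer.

Step 1: declare e=34 at depth 0
Step 2: declare a=(read e)=34 at depth 0
Step 3: declare c=63 at depth 0
Step 4: declare f=(read e)=34 at depth 0
Step 5: declare c=(read c)=63 at depth 0
Step 6: declare b=(read e)=34 at depth 0
Step 7: declare b=(read e)=34 at depth 0
Visible at query point: a=34 b=34 c=63 e=34 f=34

Answer: 34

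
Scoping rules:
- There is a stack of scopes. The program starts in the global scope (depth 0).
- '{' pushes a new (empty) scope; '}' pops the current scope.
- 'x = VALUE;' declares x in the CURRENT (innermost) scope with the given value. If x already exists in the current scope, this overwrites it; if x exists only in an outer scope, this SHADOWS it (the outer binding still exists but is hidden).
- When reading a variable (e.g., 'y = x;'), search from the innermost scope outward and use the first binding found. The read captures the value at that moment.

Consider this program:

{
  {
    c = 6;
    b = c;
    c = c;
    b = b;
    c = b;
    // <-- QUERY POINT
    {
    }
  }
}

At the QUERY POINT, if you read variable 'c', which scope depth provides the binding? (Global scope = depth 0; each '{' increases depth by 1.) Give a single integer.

Answer: 2

Derivation:
Step 1: enter scope (depth=1)
Step 2: enter scope (depth=2)
Step 3: declare c=6 at depth 2
Step 4: declare b=(read c)=6 at depth 2
Step 5: declare c=(read c)=6 at depth 2
Step 6: declare b=(read b)=6 at depth 2
Step 7: declare c=(read b)=6 at depth 2
Visible at query point: b=6 c=6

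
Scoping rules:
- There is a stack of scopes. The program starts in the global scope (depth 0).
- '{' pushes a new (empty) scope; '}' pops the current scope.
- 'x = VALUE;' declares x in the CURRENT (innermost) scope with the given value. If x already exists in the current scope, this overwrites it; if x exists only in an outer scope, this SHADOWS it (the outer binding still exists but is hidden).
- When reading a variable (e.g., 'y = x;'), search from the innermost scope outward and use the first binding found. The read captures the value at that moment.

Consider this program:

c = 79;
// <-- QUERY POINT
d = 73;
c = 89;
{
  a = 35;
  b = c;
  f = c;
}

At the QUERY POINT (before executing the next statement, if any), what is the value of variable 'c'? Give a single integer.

Answer: 79

Derivation:
Step 1: declare c=79 at depth 0
Visible at query point: c=79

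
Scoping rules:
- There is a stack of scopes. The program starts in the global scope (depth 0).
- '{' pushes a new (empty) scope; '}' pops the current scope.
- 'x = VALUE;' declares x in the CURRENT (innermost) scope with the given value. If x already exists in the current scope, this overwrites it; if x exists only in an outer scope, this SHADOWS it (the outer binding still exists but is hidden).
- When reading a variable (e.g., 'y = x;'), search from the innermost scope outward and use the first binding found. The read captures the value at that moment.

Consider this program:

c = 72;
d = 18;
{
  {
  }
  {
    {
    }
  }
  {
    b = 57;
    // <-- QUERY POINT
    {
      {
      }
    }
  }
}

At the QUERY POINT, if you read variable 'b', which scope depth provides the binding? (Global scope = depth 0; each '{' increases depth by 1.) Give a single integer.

Step 1: declare c=72 at depth 0
Step 2: declare d=18 at depth 0
Step 3: enter scope (depth=1)
Step 4: enter scope (depth=2)
Step 5: exit scope (depth=1)
Step 6: enter scope (depth=2)
Step 7: enter scope (depth=3)
Step 8: exit scope (depth=2)
Step 9: exit scope (depth=1)
Step 10: enter scope (depth=2)
Step 11: declare b=57 at depth 2
Visible at query point: b=57 c=72 d=18

Answer: 2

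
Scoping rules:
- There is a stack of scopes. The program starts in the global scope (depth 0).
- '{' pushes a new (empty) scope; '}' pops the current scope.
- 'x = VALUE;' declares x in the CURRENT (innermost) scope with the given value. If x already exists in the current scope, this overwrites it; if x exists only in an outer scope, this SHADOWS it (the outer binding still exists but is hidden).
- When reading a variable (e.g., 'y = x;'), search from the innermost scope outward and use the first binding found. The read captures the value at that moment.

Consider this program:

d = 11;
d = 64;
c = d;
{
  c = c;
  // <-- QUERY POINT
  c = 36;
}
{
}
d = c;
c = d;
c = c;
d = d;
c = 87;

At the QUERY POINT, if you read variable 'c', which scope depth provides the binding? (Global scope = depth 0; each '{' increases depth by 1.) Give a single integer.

Answer: 1

Derivation:
Step 1: declare d=11 at depth 0
Step 2: declare d=64 at depth 0
Step 3: declare c=(read d)=64 at depth 0
Step 4: enter scope (depth=1)
Step 5: declare c=(read c)=64 at depth 1
Visible at query point: c=64 d=64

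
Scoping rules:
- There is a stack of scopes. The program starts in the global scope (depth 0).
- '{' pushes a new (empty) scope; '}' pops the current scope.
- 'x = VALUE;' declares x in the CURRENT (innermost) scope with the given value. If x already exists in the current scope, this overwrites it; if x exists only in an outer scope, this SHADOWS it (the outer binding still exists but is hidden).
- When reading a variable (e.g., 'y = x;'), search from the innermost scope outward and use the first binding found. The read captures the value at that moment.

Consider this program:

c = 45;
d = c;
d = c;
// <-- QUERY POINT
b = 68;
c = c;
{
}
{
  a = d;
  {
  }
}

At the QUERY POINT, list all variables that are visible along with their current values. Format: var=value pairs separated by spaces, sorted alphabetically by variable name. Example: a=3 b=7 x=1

Step 1: declare c=45 at depth 0
Step 2: declare d=(read c)=45 at depth 0
Step 3: declare d=(read c)=45 at depth 0
Visible at query point: c=45 d=45

Answer: c=45 d=45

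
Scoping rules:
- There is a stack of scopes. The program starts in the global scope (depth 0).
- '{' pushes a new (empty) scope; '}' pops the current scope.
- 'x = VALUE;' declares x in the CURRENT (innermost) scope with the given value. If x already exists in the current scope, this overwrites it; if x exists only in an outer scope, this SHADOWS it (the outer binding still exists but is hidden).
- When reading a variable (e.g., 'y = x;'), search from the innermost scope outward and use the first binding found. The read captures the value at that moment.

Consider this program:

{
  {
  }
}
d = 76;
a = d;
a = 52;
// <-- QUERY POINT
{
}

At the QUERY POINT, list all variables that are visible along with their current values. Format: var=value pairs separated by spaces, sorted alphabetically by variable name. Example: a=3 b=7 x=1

Step 1: enter scope (depth=1)
Step 2: enter scope (depth=2)
Step 3: exit scope (depth=1)
Step 4: exit scope (depth=0)
Step 5: declare d=76 at depth 0
Step 6: declare a=(read d)=76 at depth 0
Step 7: declare a=52 at depth 0
Visible at query point: a=52 d=76

Answer: a=52 d=76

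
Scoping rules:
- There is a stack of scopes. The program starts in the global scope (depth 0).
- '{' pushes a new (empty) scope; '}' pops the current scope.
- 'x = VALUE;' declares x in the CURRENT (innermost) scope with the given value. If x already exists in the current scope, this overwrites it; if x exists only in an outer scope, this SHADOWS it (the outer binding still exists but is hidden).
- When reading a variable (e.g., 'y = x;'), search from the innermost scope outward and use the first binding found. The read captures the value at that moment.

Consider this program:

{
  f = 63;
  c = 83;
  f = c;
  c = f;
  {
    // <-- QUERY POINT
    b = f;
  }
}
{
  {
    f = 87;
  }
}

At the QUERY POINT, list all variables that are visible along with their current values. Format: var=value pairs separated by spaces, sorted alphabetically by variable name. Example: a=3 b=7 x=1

Answer: c=83 f=83

Derivation:
Step 1: enter scope (depth=1)
Step 2: declare f=63 at depth 1
Step 3: declare c=83 at depth 1
Step 4: declare f=(read c)=83 at depth 1
Step 5: declare c=(read f)=83 at depth 1
Step 6: enter scope (depth=2)
Visible at query point: c=83 f=83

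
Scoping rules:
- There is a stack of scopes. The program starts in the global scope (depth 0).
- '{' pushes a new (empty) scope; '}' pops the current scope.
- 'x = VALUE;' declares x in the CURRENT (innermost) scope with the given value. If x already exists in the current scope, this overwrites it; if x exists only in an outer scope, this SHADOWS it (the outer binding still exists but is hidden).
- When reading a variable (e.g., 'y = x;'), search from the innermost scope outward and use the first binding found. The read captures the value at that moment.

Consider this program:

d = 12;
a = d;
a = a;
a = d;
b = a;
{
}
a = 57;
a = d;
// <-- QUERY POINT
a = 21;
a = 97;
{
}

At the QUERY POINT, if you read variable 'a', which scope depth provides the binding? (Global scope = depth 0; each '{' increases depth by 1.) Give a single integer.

Answer: 0

Derivation:
Step 1: declare d=12 at depth 0
Step 2: declare a=(read d)=12 at depth 0
Step 3: declare a=(read a)=12 at depth 0
Step 4: declare a=(read d)=12 at depth 0
Step 5: declare b=(read a)=12 at depth 0
Step 6: enter scope (depth=1)
Step 7: exit scope (depth=0)
Step 8: declare a=57 at depth 0
Step 9: declare a=(read d)=12 at depth 0
Visible at query point: a=12 b=12 d=12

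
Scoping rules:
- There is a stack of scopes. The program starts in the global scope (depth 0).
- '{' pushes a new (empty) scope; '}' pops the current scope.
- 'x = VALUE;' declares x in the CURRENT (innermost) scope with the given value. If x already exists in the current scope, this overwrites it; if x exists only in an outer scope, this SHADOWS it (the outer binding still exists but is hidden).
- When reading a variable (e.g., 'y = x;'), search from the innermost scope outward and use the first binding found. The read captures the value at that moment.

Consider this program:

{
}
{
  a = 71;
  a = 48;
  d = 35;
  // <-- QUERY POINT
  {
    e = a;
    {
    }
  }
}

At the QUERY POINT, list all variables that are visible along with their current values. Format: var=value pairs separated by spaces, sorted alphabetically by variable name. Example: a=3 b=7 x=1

Step 1: enter scope (depth=1)
Step 2: exit scope (depth=0)
Step 3: enter scope (depth=1)
Step 4: declare a=71 at depth 1
Step 5: declare a=48 at depth 1
Step 6: declare d=35 at depth 1
Visible at query point: a=48 d=35

Answer: a=48 d=35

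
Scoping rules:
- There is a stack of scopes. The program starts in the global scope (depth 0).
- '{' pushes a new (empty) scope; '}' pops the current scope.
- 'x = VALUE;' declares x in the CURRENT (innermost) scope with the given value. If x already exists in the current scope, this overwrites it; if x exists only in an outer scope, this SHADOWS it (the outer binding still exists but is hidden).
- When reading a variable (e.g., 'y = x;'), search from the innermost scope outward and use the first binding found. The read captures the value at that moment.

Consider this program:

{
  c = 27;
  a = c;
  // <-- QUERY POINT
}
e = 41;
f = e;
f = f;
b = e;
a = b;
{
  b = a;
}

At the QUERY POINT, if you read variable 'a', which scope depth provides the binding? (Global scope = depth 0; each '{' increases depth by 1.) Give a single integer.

Step 1: enter scope (depth=1)
Step 2: declare c=27 at depth 1
Step 3: declare a=(read c)=27 at depth 1
Visible at query point: a=27 c=27

Answer: 1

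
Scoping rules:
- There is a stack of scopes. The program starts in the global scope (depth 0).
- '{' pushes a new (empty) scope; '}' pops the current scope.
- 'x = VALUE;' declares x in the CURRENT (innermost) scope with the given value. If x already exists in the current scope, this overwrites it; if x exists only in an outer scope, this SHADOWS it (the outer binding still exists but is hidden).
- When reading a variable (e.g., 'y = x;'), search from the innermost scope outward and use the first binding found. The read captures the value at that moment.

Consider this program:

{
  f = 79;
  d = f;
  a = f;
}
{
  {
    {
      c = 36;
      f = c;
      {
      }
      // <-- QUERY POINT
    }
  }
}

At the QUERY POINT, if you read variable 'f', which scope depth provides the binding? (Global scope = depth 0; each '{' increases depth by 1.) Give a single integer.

Answer: 3

Derivation:
Step 1: enter scope (depth=1)
Step 2: declare f=79 at depth 1
Step 3: declare d=(read f)=79 at depth 1
Step 4: declare a=(read f)=79 at depth 1
Step 5: exit scope (depth=0)
Step 6: enter scope (depth=1)
Step 7: enter scope (depth=2)
Step 8: enter scope (depth=3)
Step 9: declare c=36 at depth 3
Step 10: declare f=(read c)=36 at depth 3
Step 11: enter scope (depth=4)
Step 12: exit scope (depth=3)
Visible at query point: c=36 f=36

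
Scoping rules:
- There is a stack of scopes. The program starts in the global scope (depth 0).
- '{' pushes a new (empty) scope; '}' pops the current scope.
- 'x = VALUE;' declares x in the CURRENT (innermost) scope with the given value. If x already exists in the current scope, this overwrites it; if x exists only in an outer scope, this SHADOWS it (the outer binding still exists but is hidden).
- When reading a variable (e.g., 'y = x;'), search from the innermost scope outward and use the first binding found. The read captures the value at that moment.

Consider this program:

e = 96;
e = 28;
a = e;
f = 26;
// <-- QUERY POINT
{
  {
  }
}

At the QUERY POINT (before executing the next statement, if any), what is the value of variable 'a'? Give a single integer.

Answer: 28

Derivation:
Step 1: declare e=96 at depth 0
Step 2: declare e=28 at depth 0
Step 3: declare a=(read e)=28 at depth 0
Step 4: declare f=26 at depth 0
Visible at query point: a=28 e=28 f=26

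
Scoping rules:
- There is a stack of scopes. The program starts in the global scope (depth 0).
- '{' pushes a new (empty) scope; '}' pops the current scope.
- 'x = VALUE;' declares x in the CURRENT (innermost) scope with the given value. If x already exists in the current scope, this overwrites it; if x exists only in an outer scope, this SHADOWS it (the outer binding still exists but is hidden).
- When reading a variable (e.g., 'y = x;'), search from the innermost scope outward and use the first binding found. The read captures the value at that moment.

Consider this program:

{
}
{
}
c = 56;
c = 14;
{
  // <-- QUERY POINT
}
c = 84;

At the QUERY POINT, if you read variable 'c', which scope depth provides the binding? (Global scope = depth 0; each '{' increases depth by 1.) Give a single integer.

Answer: 0

Derivation:
Step 1: enter scope (depth=1)
Step 2: exit scope (depth=0)
Step 3: enter scope (depth=1)
Step 4: exit scope (depth=0)
Step 5: declare c=56 at depth 0
Step 6: declare c=14 at depth 0
Step 7: enter scope (depth=1)
Visible at query point: c=14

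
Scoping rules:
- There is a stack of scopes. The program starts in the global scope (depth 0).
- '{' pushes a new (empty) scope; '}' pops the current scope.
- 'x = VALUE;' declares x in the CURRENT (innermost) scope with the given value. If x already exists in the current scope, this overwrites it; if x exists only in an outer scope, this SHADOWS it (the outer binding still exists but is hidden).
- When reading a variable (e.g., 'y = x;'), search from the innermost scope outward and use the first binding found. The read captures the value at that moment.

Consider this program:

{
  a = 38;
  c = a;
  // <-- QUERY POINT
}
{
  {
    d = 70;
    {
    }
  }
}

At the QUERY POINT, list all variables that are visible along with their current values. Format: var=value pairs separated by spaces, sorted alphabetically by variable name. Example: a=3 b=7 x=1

Answer: a=38 c=38

Derivation:
Step 1: enter scope (depth=1)
Step 2: declare a=38 at depth 1
Step 3: declare c=(read a)=38 at depth 1
Visible at query point: a=38 c=38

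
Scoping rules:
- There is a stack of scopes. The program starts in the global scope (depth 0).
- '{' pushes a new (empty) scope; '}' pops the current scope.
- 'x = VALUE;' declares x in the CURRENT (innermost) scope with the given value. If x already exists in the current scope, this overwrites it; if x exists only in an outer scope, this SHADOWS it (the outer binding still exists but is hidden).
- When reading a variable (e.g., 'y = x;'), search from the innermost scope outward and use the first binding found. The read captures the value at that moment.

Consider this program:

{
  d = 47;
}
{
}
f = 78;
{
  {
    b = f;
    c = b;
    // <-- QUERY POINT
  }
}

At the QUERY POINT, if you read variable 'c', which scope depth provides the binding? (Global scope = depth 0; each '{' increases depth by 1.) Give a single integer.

Answer: 2

Derivation:
Step 1: enter scope (depth=1)
Step 2: declare d=47 at depth 1
Step 3: exit scope (depth=0)
Step 4: enter scope (depth=1)
Step 5: exit scope (depth=0)
Step 6: declare f=78 at depth 0
Step 7: enter scope (depth=1)
Step 8: enter scope (depth=2)
Step 9: declare b=(read f)=78 at depth 2
Step 10: declare c=(read b)=78 at depth 2
Visible at query point: b=78 c=78 f=78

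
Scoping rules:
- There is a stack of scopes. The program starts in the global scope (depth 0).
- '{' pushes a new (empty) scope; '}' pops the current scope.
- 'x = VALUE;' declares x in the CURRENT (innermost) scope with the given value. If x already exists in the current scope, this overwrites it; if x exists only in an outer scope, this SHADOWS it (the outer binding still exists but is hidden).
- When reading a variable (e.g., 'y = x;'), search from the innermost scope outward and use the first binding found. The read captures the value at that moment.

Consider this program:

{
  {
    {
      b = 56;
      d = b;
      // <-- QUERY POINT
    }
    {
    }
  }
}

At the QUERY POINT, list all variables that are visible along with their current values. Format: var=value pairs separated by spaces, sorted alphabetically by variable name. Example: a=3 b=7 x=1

Answer: b=56 d=56

Derivation:
Step 1: enter scope (depth=1)
Step 2: enter scope (depth=2)
Step 3: enter scope (depth=3)
Step 4: declare b=56 at depth 3
Step 5: declare d=(read b)=56 at depth 3
Visible at query point: b=56 d=56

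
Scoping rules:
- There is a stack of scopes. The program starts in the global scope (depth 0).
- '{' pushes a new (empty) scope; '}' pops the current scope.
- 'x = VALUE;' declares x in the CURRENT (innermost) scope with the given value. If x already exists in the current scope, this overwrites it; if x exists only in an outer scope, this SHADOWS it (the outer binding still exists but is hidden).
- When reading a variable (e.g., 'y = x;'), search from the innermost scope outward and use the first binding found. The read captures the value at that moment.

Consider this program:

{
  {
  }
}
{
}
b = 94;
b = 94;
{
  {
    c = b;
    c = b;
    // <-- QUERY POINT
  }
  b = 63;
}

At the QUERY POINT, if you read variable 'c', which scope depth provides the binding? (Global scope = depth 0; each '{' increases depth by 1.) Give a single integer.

Step 1: enter scope (depth=1)
Step 2: enter scope (depth=2)
Step 3: exit scope (depth=1)
Step 4: exit scope (depth=0)
Step 5: enter scope (depth=1)
Step 6: exit scope (depth=0)
Step 7: declare b=94 at depth 0
Step 8: declare b=94 at depth 0
Step 9: enter scope (depth=1)
Step 10: enter scope (depth=2)
Step 11: declare c=(read b)=94 at depth 2
Step 12: declare c=(read b)=94 at depth 2
Visible at query point: b=94 c=94

Answer: 2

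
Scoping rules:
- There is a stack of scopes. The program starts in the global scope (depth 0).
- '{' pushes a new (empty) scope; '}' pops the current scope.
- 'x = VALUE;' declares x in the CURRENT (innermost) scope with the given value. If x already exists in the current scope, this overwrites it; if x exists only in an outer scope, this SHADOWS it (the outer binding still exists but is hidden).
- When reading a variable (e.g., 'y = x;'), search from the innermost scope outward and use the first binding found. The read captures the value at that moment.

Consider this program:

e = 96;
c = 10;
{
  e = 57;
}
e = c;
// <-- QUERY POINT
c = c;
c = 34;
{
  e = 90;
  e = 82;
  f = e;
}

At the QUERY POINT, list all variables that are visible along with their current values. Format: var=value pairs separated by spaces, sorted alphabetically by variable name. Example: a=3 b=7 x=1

Answer: c=10 e=10

Derivation:
Step 1: declare e=96 at depth 0
Step 2: declare c=10 at depth 0
Step 3: enter scope (depth=1)
Step 4: declare e=57 at depth 1
Step 5: exit scope (depth=0)
Step 6: declare e=(read c)=10 at depth 0
Visible at query point: c=10 e=10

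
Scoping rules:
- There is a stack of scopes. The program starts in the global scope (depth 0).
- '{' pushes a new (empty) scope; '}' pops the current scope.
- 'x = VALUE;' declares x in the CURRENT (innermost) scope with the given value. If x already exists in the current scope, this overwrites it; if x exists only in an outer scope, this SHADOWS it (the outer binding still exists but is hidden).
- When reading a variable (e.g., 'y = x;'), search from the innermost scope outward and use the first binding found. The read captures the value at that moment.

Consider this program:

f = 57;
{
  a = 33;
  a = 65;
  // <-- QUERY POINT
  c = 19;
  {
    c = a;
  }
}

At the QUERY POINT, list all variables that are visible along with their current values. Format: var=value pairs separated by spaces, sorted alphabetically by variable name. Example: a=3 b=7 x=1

Step 1: declare f=57 at depth 0
Step 2: enter scope (depth=1)
Step 3: declare a=33 at depth 1
Step 4: declare a=65 at depth 1
Visible at query point: a=65 f=57

Answer: a=65 f=57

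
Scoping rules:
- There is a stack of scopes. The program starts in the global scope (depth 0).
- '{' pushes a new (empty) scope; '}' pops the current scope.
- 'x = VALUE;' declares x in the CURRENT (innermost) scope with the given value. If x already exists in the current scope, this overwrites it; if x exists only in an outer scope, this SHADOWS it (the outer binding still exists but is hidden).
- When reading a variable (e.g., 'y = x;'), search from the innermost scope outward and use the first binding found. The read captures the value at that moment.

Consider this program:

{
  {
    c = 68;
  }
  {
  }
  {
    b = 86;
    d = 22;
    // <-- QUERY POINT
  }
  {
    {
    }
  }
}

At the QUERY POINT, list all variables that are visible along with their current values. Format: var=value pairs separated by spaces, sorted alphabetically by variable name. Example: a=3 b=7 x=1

Step 1: enter scope (depth=1)
Step 2: enter scope (depth=2)
Step 3: declare c=68 at depth 2
Step 4: exit scope (depth=1)
Step 5: enter scope (depth=2)
Step 6: exit scope (depth=1)
Step 7: enter scope (depth=2)
Step 8: declare b=86 at depth 2
Step 9: declare d=22 at depth 2
Visible at query point: b=86 d=22

Answer: b=86 d=22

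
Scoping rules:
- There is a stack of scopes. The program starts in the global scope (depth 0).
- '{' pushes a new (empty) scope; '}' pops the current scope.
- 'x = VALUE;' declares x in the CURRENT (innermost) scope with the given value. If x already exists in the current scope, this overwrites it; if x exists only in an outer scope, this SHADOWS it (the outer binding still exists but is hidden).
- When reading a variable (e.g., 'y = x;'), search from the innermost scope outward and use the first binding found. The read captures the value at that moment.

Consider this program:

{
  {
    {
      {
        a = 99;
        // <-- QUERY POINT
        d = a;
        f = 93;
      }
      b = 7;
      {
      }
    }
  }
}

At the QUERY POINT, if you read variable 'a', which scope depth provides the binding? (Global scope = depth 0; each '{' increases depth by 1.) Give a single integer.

Step 1: enter scope (depth=1)
Step 2: enter scope (depth=2)
Step 3: enter scope (depth=3)
Step 4: enter scope (depth=4)
Step 5: declare a=99 at depth 4
Visible at query point: a=99

Answer: 4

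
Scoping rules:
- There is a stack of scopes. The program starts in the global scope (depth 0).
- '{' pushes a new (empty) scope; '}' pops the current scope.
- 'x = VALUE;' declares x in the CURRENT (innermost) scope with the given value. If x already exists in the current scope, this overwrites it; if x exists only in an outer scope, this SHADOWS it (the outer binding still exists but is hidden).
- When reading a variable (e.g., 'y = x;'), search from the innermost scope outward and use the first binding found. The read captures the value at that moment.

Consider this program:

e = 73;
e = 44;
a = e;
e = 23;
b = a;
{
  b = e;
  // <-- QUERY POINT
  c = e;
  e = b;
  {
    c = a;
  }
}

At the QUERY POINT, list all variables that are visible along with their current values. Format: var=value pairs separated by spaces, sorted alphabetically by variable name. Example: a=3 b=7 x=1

Step 1: declare e=73 at depth 0
Step 2: declare e=44 at depth 0
Step 3: declare a=(read e)=44 at depth 0
Step 4: declare e=23 at depth 0
Step 5: declare b=(read a)=44 at depth 0
Step 6: enter scope (depth=1)
Step 7: declare b=(read e)=23 at depth 1
Visible at query point: a=44 b=23 e=23

Answer: a=44 b=23 e=23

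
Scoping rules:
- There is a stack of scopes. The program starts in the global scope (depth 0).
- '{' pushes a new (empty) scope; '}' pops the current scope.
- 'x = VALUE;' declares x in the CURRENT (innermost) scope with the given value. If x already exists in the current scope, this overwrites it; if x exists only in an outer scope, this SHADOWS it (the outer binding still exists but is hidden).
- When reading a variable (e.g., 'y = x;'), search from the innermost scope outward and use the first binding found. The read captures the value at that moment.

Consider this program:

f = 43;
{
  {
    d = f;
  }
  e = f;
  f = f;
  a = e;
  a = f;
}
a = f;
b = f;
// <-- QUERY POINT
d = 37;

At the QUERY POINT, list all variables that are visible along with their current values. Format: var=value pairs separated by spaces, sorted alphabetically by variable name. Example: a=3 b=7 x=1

Step 1: declare f=43 at depth 0
Step 2: enter scope (depth=1)
Step 3: enter scope (depth=2)
Step 4: declare d=(read f)=43 at depth 2
Step 5: exit scope (depth=1)
Step 6: declare e=(read f)=43 at depth 1
Step 7: declare f=(read f)=43 at depth 1
Step 8: declare a=(read e)=43 at depth 1
Step 9: declare a=(read f)=43 at depth 1
Step 10: exit scope (depth=0)
Step 11: declare a=(read f)=43 at depth 0
Step 12: declare b=(read f)=43 at depth 0
Visible at query point: a=43 b=43 f=43

Answer: a=43 b=43 f=43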